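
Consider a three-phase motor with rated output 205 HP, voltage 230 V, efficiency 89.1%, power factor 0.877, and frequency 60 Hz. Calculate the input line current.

P_out = 205 × 746 = 152930 W
P_in = P_out / η = 152930 / 0.891 = 171639 W
I_L = P_in / (√3·V_L·cosφ) = 171639 / (1.732 × 230 × 0.877) = 491 A

491 A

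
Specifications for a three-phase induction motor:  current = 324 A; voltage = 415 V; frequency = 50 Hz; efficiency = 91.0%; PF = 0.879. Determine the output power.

186 kW

P_in = √3·V·I·cosφ = 1.732 × 415 × 324 × 0.879 = 204706 W
P_out = η·P_in = 0.91 × 204706 = 186282 W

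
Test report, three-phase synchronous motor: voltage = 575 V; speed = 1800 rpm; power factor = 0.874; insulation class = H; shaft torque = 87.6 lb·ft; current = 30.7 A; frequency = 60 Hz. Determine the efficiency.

83.8 %

τ = 87.6 lb·ft × 1.356 = 118.8 N·m
ω = 2π × 1800/60 = 188.5 rad/s; P_out = τω = 118.8 × 188.5 = 22394 W
P_in = √3·V_L·I_L·cosφ = 1.732 × 575 × 30.7 × 0.874 = 26722 W
η = P_out / P_in = 22394 / 26722 = 0.838 = 83.8%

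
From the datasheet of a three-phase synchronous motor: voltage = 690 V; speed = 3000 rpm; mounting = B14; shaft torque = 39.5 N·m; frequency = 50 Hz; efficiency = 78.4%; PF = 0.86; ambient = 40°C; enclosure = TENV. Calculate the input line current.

ω = 2π×3000/60 = 314.2 rad/s; P_out = τω = 39.5 × 314.2 = 12411 W
P_in = P_out / η = 12411 / 0.784 = 15830 W
I_L = P_in / (√3·V_L·cosφ) = 15830 / (1.732 × 690 × 0.86) = 15.4 A

15.4 A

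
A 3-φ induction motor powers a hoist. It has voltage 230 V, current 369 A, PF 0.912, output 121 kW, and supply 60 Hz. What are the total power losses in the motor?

13100 W

P_in = √3·V·I·cosφ = 1.732×230×369×0.912 = 134059 W
P_out = 121000 W
Losses = P_in − P_out = 134059 − 121000 = 13059 W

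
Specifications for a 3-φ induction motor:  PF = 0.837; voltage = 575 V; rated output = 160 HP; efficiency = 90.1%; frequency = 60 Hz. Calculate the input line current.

P_out = 160 × 746 = 119360 W
P_in = P_out / η = 119360 / 0.901 = 132475 W
I_L = P_in / (√3·V_L·cosφ) = 132475 / (1.732 × 575 × 0.837) = 159 A

159 A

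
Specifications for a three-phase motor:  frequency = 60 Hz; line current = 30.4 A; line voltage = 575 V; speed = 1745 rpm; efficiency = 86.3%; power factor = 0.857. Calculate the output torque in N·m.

123 N·m

P_in = √3·V·I·cosφ = 1.732 × 575 × 30.4 × 0.857 = 25946 W
P_out = η·P_in = 0.863 × 25946 = 22391 W
n = 1745 rpm
ω = 2π×1745/60 = 182.7 rad/s
τ = P_out/ω = 22391/182.7 = 123 N·m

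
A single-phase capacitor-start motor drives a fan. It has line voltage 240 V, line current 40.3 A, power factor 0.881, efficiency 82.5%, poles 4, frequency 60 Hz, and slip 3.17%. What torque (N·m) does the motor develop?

P_in = V·I·cosφ = 240 × 40.3 × 0.881 = 8521 W
P_out = η·P_in = 0.825 × 8521 = 7030 W
n_s = 120×60/4 = 1800 rpm; n = 1800×(1−0.0317) = 1743 rpm
ω = 2π×1743/60 = 182.5 rad/s
τ = P_out/ω = 7030/182.5 = 38.5 N·m

38.5 N·m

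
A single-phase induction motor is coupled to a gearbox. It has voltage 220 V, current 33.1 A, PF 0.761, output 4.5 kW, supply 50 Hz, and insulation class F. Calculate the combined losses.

P_in = V·I·cosφ = 220×33.1×0.761 = 5542 W
P_out = 4500 W
Losses = P_in − P_out = 5542 − 4500 = 1042 W

1.04 kW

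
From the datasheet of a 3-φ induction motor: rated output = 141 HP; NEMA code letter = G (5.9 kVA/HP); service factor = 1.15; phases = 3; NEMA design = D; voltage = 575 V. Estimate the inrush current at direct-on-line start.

835 A

S_LR = 5.9 × 141 = 831.9 kVA
I_LR = S_LR/(√3·V_L) = 831900/(1.732×575) = 835 A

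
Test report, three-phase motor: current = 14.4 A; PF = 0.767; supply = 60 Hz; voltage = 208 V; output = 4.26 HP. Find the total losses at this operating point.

801 W

P_in = √3·V·I·cosφ = 1.732×208×14.4×0.767 = 3979 W
P_out = 4.26×746 = 3178 W
Losses = P_in − P_out = 3979 − 3178 = 801 W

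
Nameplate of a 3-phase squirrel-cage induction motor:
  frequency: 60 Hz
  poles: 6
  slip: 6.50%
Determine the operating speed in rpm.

1122 rpm

n_s = 120f/p = 120×60/6 = 1200 rpm
n = n_s(1 − s) = 1200 × (1 − 0.065) = 1122 rpm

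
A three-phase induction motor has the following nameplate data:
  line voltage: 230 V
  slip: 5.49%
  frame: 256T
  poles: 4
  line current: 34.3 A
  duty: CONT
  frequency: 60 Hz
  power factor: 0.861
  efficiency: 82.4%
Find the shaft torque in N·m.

54.4 N·m

P_in = √3·V·I·cosφ = 1.732 × 230 × 34.3 × 0.861 = 11764 W
P_out = η·P_in = 0.824 × 11764 = 9694 W
n_s = 120×60/4 = 1800 rpm; n = 1800×(1−0.0549) = 1701 rpm
ω = 2π×1701/60 = 178.1 rad/s
τ = P_out/ω = 9694/178.1 = 54.4 N·m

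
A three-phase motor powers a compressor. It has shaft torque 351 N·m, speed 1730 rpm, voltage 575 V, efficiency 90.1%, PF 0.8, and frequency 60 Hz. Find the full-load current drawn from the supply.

ω = 2π×1730/60 = 181.2 rad/s; P_out = τω = 351 × 181.2 = 63601 W
P_in = P_out / η = 63601 / 0.901 = 70589 W
I_L = P_in / (√3·V_L·cosφ) = 70589 / (1.732 × 575 × 0.8) = 88.6 A

88.6 A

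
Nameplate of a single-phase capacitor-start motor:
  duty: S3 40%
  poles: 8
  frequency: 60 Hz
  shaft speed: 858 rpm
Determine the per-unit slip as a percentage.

4.7 %

n_s = 120f/p = 120×60/8 = 900 rpm
s = (n_s − n)/n_s = (900 − 858)/900 = 0.0467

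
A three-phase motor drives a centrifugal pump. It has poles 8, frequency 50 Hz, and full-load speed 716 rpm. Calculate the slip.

n_s = 120f/p = 120×50/8 = 750 rpm
s = (n_s − n)/n_s = (750 − 716)/750 = 0.0453

4.53 %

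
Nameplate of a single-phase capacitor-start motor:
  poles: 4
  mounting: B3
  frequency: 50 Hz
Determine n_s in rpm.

n_s = 120f/p = 120×50/4 = 1500 rpm

1500 rpm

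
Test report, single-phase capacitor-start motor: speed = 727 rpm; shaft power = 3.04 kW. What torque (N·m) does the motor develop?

39.9 N·m

ω = 2π × 727/60 = 76.13 rad/s
τ = P/ω = 3040/76.13 = 39.9 N·m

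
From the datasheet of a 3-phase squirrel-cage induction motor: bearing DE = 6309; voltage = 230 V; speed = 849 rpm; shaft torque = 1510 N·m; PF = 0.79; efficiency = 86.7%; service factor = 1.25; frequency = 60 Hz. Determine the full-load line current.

ω = 2π×849/60 = 88.91 rad/s; P_out = τω = 1510 × 88.91 = 134254 W
P_in = P_out / η = 134254 / 0.867 = 154849 W
I_L = P_in / (√3·V_L·cosφ) = 154849 / (1.732 × 230 × 0.79) = 492 A

492 A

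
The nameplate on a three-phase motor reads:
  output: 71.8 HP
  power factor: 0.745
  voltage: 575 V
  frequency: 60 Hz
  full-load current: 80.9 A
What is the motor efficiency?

89.2 %

P_out = 71.8 × 746 = 53563 W
P_in = √3·V_L·I_L·cosφ = 1.732 × 575 × 80.9 × 0.745 = 60023 W
η = P_out / P_in = 53563 / 60023 = 0.892 = 89.2%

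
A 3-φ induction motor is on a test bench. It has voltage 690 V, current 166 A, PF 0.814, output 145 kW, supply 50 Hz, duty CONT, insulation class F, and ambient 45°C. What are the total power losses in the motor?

16500 W

P_in = √3·V·I·cosφ = 1.732×690×166×0.814 = 161484 W
P_out = 145000 W
Losses = P_in − P_out = 161484 − 145000 = 16484 W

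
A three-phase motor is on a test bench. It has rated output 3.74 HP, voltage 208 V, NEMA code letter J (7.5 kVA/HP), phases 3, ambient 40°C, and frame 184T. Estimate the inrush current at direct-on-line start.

77.9 A

S_LR = 7.5 × 3.74 = 28.05 kVA
I_LR = S_LR/(√3·V_L) = 28050/(1.732×208) = 77.9 A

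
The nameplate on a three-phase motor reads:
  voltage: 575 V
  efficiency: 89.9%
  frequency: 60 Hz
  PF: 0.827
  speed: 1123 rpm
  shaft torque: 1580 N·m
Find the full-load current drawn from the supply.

251 A

ω = 2π×1123/60 = 117.6 rad/s; P_out = τω = 1580 × 117.6 = 185808 W
P_in = P_out / η = 185808 / 0.899 = 206683 W
I_L = P_in / (√3·V_L·cosφ) = 206683 / (1.732 × 575 × 0.827) = 251 A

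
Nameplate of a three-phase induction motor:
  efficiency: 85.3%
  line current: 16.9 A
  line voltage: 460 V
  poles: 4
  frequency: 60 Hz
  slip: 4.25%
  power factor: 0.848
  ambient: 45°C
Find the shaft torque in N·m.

54 N·m

P_in = √3·V·I·cosφ = 1.732 × 460 × 16.9 × 0.848 = 11418 W
P_out = η·P_in = 0.853 × 11418 = 9740 W
n_s = 120×60/4 = 1800 rpm; n = 1800×(1−0.0425) = 1724 rpm
ω = 2π×1724/60 = 180.5 rad/s
τ = P_out/ω = 9740/180.5 = 54 N·m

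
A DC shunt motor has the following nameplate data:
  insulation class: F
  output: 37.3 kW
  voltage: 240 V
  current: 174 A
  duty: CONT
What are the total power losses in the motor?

P_in = V·I = 240×174 = 41760 W
P_out = 37300 W
Losses = P_in − P_out = 41760 − 37300 = 4460 W

4.46 kW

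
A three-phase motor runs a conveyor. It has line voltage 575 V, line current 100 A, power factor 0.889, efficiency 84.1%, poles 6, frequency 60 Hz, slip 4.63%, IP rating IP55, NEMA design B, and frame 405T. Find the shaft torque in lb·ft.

458 lb·ft

P_in = √3·V·I·cosφ = 1.732 × 575 × 100 × 0.889 = 88536 W
P_out = η·P_in = 0.841 × 88536 = 74459 W
n_s = 120×60/6 = 1200 rpm; n = 1200×(1−0.0463) = 1144 rpm
ω = 2π×1144/60 = 119.8 rad/s
τ = P_out/ω = 74459/119.8 = 621.5 N·m
In lb·ft: 621.5/1.356 = 458 lb·ft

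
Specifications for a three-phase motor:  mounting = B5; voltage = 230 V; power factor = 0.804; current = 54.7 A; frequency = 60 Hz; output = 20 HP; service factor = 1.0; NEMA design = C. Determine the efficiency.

P_out = 20 × 746 = 14920 W
P_in = √3·V_L·I_L·cosφ = 1.732 × 230 × 54.7 × 0.804 = 17519 W
η = P_out / P_in = 14920 / 17519 = 0.852 = 85.2%

85.2 %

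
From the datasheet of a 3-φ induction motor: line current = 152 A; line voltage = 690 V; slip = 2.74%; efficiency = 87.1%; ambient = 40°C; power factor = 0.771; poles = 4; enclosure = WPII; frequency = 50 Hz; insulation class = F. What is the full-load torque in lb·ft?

P_in = √3·V·I·cosφ = 1.732 × 690 × 152 × 0.771 = 140054 W
P_out = η·P_in = 0.871 × 140054 = 121987 W
n_s = 120×50/4 = 1500 rpm; n = 1500×(1−0.0274) = 1459 rpm
ω = 2π×1459/60 = 152.8 rad/s
τ = P_out/ω = 121987/152.8 = 798.3 N·m
In lb·ft: 798.3/1.356 = 589 lb·ft

589 lb·ft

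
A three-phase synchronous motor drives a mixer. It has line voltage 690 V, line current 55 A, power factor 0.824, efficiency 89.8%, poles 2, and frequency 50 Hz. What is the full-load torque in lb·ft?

114 lb·ft

P_in = √3·V·I·cosφ = 1.732 × 690 × 55 × 0.824 = 54161 W
P_out = η·P_in = 0.898 × 54161 = 48637 W
n = n_s = 120×50/2 = 3000 rpm (synchronous)
ω = 2π×3000/60 = 314.2 rad/s
τ = P_out/ω = 48637/314.2 = 154.8 N·m
In lb·ft: 154.8/1.356 = 114 lb·ft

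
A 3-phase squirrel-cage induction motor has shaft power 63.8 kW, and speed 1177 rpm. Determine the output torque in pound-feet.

382 lb·ft

ω = 2π × 1177/60 = 123.3 rad/s
τ = P/ω = 63800/123.3 = 517.4 N·m
In lb·ft: 517.4/1.356 = 382 lb·ft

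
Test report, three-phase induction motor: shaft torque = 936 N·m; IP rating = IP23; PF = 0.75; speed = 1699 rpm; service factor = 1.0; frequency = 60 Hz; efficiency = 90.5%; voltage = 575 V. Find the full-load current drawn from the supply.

246 A

ω = 2π×1699/60 = 177.9 rad/s; P_out = τω = 936 × 177.9 = 166514 W
P_in = P_out / η = 166514 / 0.905 = 183993 W
I_L = P_in / (√3·V_L·cosφ) = 183993 / (1.732 × 575 × 0.75) = 246 A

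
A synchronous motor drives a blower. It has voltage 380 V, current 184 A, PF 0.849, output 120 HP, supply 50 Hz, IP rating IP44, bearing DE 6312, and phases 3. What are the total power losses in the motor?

13.3 kW

P_in = √3·V·I·cosφ = 1.732×380×184×0.849 = 102815 W
P_out = 120×746 = 89520 W
Losses = P_in − P_out = 102815 − 89520 = 13295 W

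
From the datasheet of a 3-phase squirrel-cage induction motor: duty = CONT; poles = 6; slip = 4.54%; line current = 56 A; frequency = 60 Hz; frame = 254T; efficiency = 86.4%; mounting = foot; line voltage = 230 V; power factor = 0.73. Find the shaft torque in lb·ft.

P_in = √3·V·I·cosφ = 1.732 × 230 × 56 × 0.73 = 16285 W
P_out = η·P_in = 0.864 × 16285 = 14070 W
n_s = 120×60/6 = 1200 rpm; n = 1200×(1−0.0454) = 1146 rpm
ω = 2π×1146/60 = 120 rad/s
τ = P_out/ω = 14070/120 = 117.3 N·m
In lb·ft: 117.3/1.356 = 86.5 lb·ft

86.5 lb·ft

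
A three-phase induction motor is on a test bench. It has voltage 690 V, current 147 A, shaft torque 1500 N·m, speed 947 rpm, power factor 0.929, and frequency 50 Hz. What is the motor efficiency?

91.1 %

ω = 2π × 947/60 = 99.17 rad/s; P_out = τω = 1500 × 99.17 = 148755 W
P_in = √3·V_L·I_L·cosφ = 1.732 × 690 × 147 × 0.929 = 163204 W
η = P_out / P_in = 148755 / 163204 = 0.911 = 91.1%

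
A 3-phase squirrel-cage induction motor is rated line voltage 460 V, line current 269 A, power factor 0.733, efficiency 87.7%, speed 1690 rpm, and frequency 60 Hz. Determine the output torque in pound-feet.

574 lb·ft

P_in = √3·V·I·cosφ = 1.732 × 460 × 269 × 0.733 = 157095 W
P_out = η·P_in = 0.877 × 157095 = 137772 W
n = 1690 rpm
ω = 2π×1690/60 = 177 rad/s
τ = P_out/ω = 137772/177 = 778.4 N·m
In lb·ft: 778.4/1.356 = 574 lb·ft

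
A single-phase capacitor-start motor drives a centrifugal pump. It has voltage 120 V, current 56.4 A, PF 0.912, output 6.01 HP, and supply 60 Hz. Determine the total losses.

P_in = V·I·cosφ = 120×56.4×0.912 = 6172 W
P_out = 6.01×746 = 4483 W
Losses = P_in − P_out = 6172 − 4483 = 1689 W

1690 W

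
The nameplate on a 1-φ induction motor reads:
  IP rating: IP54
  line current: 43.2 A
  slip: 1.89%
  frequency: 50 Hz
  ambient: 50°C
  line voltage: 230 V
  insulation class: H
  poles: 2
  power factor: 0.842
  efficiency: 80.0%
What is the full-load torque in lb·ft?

16 lb·ft

P_in = V·I·cosφ = 230 × 43.2 × 0.842 = 8366 W
P_out = η·P_in = 0.8 × 8366 = 6693 W
n_s = 120×50/2 = 3000 rpm; n = 3000×(1−0.0189) = 2943 rpm
ω = 2π×2943/60 = 308.2 rad/s
τ = P_out/ω = 6693/308.2 = 21.72 N·m
In lb·ft: 21.72/1.356 = 16 lb·ft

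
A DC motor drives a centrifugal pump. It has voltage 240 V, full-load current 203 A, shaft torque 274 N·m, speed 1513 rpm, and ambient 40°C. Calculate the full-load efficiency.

ω = 2π × 1513/60 = 158.4 rad/s; P_out = τω = 274 × 158.4 = 43402 W
P_in = V·I = 240 × 203 = 48720 W
η = P_out / P_in = 43402 / 48720 = 0.891 = 89.1%

89.1 %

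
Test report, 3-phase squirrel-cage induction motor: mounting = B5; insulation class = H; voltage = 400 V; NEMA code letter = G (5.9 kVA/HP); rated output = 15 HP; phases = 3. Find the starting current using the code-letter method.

S_LR = 5.9 × 15 = 88.5 kVA
I_LR = S_LR/(√3·V_L) = 88500/(1.732×400) = 128 A

128 A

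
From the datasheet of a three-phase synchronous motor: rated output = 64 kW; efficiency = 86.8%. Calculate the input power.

P_out = 64000 W
P_in = P_out/η = 64000/0.868 = 73733 W = 73.7 kW

73.7 kW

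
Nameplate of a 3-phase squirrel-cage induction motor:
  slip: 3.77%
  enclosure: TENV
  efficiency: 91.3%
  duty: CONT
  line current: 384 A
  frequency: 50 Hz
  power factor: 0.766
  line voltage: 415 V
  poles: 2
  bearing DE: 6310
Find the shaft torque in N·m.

639 N·m

P_in = √3·V·I·cosφ = 1.732 × 415 × 384 × 0.766 = 211425 W
P_out = η·P_in = 0.913 × 211425 = 193031 W
n_s = 120×50/2 = 3000 rpm; n = 3000×(1−0.0377) = 2887 rpm
ω = 2π×2887/60 = 302.3 rad/s
τ = P_out/ω = 193031/302.3 = 639 N·m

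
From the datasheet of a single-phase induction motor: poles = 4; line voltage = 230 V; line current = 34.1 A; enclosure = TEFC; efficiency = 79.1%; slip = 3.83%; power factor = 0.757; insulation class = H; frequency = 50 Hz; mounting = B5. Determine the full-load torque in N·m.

31.1 N·m

P_in = V·I·cosφ = 230 × 34.1 × 0.757 = 5937 W
P_out = η·P_in = 0.791 × 5937 = 4696 W
n_s = 120×50/4 = 1500 rpm; n = 1500×(1−0.0383) = 1443 rpm
ω = 2π×1443/60 = 151.1 rad/s
τ = P_out/ω = 4696/151.1 = 31.1 N·m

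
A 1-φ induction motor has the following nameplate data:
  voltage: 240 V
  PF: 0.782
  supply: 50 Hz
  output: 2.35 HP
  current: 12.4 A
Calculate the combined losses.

574 W

P_in = V·I·cosφ = 240×12.4×0.782 = 2327 W
P_out = 2.35×746 = 1753 W
Losses = P_in − P_out = 2327 − 1753 = 574 W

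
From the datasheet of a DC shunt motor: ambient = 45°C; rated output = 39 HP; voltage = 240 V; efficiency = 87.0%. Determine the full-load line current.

139 A

P_out = 39 × 746 = 29094 W
P_in = P_out / η = 29094 / 0.870 = 33441 W
I = P_in / V = 33441 / 240 = 139 A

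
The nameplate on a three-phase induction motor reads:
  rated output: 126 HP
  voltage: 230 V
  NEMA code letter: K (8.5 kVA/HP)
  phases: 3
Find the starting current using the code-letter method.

S_LR = 8.5 × 126 = 1071 kVA
I_LR = S_LR/(√3·V_L) = 1071000/(1.732×230) = 2690 A

2690 A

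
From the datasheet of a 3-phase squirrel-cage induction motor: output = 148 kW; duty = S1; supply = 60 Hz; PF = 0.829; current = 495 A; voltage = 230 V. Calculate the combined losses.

15.5 kW

P_in = √3·V·I·cosφ = 1.732×230×495×0.829 = 163469 W
P_out = 148000 W
Losses = P_in − P_out = 163469 − 148000 = 15469 W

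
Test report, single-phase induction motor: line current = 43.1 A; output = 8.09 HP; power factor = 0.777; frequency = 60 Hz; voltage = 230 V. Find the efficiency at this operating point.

78.4 %

P_out = 8.09 × 746 = 6035 W
P_in = V·I·cosφ = 230 × 43.1 × 0.777 = 7702 W
η = P_out / P_in = 6035 / 7702 = 0.784 = 78.4%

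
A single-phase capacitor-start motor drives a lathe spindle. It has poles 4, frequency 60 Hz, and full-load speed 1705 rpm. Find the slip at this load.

n_s = 120f/p = 120×60/4 = 1800 rpm
s = (n_s − n)/n_s = (1800 − 1705)/1800 = 0.0528

5.28 %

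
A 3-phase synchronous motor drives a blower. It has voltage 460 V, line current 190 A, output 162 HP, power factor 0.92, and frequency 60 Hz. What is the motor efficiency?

86.8 %

P_out = 162 × 746 = 120852 W
P_in = √3·V_L·I_L·cosφ = 1.732 × 460 × 190 × 0.92 = 139267 W
η = P_out / P_in = 120852 / 139267 = 0.868 = 86.8%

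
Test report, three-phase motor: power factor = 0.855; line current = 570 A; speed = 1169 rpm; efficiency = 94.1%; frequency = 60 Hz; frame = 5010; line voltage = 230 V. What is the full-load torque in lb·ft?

P_in = √3·V·I·cosφ = 1.732 × 230 × 570 × 0.855 = 194141 W
P_out = η·P_in = 0.941 × 194141 = 182687 W
n = 1169 rpm
ω = 2π×1169/60 = 122.4 rad/s
τ = P_out/ω = 182687/122.4 = 1493 N·m
In lb·ft: 1493/1.356 = 1100 lb·ft

1100 lb·ft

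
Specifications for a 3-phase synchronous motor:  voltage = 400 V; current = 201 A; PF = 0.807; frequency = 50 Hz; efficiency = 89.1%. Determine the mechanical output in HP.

P_in = √3·V·I·cosφ = 1.732 × 400 × 201 × 0.807 = 112377 W
P_out = η·P_in = 0.891 × 112377 = 100128 W
= 100128/746 = 134 HP

134 HP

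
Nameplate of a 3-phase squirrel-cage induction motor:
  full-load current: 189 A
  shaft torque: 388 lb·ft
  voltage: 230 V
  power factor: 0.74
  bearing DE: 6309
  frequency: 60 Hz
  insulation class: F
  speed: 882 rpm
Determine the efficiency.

87.2 %

τ = 388 lb·ft × 1.356 = 526.1 N·m
ω = 2π × 882/60 = 92.36 rad/s; P_out = τω = 526.1 × 92.36 = 48591 W
P_in = √3·V_L·I_L·cosφ = 1.732 × 230 × 189 × 0.74 = 55715 W
η = P_out / P_in = 48591 / 55715 = 0.872 = 87.2%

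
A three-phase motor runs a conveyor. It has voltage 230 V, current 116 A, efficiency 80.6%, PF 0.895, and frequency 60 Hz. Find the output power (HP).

P_in = √3·V·I·cosφ = 1.732 × 230 × 116 × 0.895 = 41358 W
P_out = η·P_in = 0.806 × 41358 = 33335 W
= 33335/746 = 44.7 HP

44.7 HP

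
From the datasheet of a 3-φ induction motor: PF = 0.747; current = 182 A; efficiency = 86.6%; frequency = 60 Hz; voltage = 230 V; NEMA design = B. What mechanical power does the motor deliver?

P_in = √3·V·I·cosφ = 1.732 × 230 × 182 × 0.747 = 54159 W
P_out = η·P_in = 0.866 × 54159 = 46902 W

46.9 kW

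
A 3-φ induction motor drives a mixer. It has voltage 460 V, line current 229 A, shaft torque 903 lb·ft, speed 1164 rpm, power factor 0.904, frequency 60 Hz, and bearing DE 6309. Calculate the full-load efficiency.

90.5 %

τ = 903 lb·ft × 1.356 = 1224 N·m
ω = 2π × 1164/60 = 121.9 rad/s; P_out = τω = 1224 × 121.9 = 149206 W
P_in = √3·V_L·I_L·cosφ = 1.732 × 460 × 229 × 0.904 = 164934 W
η = P_out / P_in = 149206 / 164934 = 0.905 = 90.5%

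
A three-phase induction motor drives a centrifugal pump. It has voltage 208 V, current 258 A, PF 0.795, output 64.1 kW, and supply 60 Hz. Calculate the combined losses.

P_in = √3·V·I·cosφ = 1.732×208×258×0.795 = 73892 W
P_out = 64100 W
Losses = P_in − P_out = 73892 − 64100 = 9792 W

9790 W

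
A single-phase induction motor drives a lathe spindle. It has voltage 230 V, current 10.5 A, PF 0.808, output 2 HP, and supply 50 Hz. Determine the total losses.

P_in = V·I·cosφ = 230×10.5×0.808 = 1951 W
P_out = 2×746 = 1492 W
Losses = P_in − P_out = 1951 − 1492 = 459 W

459 W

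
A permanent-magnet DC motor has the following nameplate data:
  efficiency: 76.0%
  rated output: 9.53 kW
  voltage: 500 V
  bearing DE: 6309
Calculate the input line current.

P_out = 9.53 kW = 9530 W
P_in = P_out / η = 9530 / 0.760 = 12539 W
I = P_in / V = 12539 / 500 = 25.1 A

25.1 A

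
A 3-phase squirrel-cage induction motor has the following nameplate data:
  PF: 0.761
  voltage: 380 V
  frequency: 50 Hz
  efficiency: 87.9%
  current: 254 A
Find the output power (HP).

P_in = √3·V·I·cosφ = 1.732 × 380 × 254 × 0.761 = 127218 W
P_out = η·P_in = 0.879 × 127218 = 111825 W
= 111825/746 = 150 HP

150 HP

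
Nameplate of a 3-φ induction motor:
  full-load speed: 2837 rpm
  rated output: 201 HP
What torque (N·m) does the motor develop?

P_out = 201 × 746 = 149946 W
ω = 2π × 2837/60 = 297.1 rad/s
τ = P_out/ω = 149946/297.1 = 505 N·m

505 N·m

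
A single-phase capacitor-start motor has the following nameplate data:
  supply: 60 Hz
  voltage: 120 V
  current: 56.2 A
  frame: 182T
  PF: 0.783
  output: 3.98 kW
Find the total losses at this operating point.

P_in = V·I·cosφ = 120×56.2×0.783 = 5281 W
P_out = 3980 W
Losses = P_in − P_out = 5281 − 3980 = 1301 W

1.3 kW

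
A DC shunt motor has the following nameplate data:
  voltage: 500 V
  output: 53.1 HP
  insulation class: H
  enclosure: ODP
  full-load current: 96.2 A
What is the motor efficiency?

P_out = 53.1 × 746 = 39613 W
P_in = V·I = 500 × 96.2 = 48100 W
η = P_out / P_in = 39613 / 48100 = 0.824 = 82.4%

82.4 %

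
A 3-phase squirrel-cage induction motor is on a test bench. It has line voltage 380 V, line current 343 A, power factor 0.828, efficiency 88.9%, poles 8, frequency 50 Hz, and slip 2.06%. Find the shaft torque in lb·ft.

P_in = √3·V·I·cosφ = 1.732 × 380 × 343 × 0.828 = 186920 W
P_out = η·P_in = 0.889 × 186920 = 166172 W
n_s = 120×50/8 = 750 rpm; n = 750×(1−0.0206) = 735 rpm
ω = 2π×735/60 = 76.97 rad/s
τ = P_out/ω = 166172/76.97 = 2159 N·m
In lb·ft: 2159/1.356 = 1590 lb·ft

1590 lb·ft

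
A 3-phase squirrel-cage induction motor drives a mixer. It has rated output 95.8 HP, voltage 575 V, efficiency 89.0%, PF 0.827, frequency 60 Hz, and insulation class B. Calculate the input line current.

P_out = 95.8 × 746 = 71467 W
P_in = P_out / η = 71467 / 0.890 = 80300 W
I_L = P_in / (√3·V_L·cosφ) = 80300 / (1.732 × 575 × 0.827) = 97.5 A

97.5 A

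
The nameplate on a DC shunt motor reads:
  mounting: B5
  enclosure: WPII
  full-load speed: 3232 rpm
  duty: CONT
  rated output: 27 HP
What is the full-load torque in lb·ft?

P_out = 27 × 746 = 20142 W
ω = 2π × 3232/60 = 338.5 rad/s
τ = P_out/ω = 20142/338.5 = 59.5 N·m
In lb·ft: 59.5/1.356 = 43.9 lb·ft

43.9 lb·ft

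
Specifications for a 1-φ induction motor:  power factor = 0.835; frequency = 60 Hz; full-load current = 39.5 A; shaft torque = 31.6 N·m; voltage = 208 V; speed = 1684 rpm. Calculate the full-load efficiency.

81.2 %

ω = 2π × 1684/60 = 176.3 rad/s; P_out = τω = 31.6 × 176.3 = 5571 W
P_in = V·I·cosφ = 208 × 39.5 × 0.835 = 6860 W
η = P_out / P_in = 5571 / 6860 = 0.812 = 81.2%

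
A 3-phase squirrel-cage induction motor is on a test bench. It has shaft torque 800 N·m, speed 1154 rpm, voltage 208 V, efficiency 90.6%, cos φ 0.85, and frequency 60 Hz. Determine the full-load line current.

348 A

ω = 2π×1154/60 = 120.8 rad/s; P_out = τω = 800 × 120.8 = 96640 W
P_in = P_out / η = 96640 / 0.906 = 106667 W
I_L = P_in / (√3·V_L·cosφ) = 106667 / (1.732 × 208 × 0.85) = 348 A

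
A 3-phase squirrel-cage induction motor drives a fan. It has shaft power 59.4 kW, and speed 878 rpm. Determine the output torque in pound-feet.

ω = 2π × 878/60 = 91.94 rad/s
τ = P/ω = 59400/91.94 = 646.1 N·m
In lb·ft: 646.1/1.356 = 476 lb·ft

476 lb·ft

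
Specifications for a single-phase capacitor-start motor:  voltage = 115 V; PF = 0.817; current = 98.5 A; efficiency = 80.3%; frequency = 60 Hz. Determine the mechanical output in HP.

P_in = V·I·cosφ = 115 × 98.5 × 0.817 = 9255 W
P_out = η·P_in = 0.803 × 9255 = 7432 W
= 7432/746 = 9.96 HP

9.96 HP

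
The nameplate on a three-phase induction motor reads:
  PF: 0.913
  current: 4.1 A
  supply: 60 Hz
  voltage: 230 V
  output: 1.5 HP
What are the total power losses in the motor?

P_in = √3·V·I·cosφ = 1.732×230×4.1×0.913 = 1491 W
P_out = 1.5×746 = 1119 W
Losses = P_in − P_out = 1491 − 1119 = 372 W

372 W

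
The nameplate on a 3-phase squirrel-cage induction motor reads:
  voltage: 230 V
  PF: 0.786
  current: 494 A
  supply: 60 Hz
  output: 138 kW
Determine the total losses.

16.7 kW

P_in = √3·V·I·cosφ = 1.732×230×494×0.786 = 154677 W
P_out = 138000 W
Losses = P_in − P_out = 154677 − 138000 = 16677 W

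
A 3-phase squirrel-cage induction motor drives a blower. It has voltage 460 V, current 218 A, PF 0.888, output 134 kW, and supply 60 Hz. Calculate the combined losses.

20.2 kW

P_in = √3·V·I·cosφ = 1.732×460×218×0.888 = 154232 W
P_out = 134000 W
Losses = P_in − P_out = 154232 − 134000 = 20232 W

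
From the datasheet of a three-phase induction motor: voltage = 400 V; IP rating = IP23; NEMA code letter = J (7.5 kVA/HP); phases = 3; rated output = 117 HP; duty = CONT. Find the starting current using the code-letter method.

1270 A

S_LR = 7.5 × 117 = 877.5 kVA
I_LR = S_LR/(√3·V_L) = 877500/(1.732×400) = 1270 A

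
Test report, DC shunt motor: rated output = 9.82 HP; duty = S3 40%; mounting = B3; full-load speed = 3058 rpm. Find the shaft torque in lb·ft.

16.9 lb·ft

P_out = 9.82 × 746 = 7326 W
ω = 2π × 3058/60 = 320.2 rad/s
τ = P_out/ω = 7326/320.2 = 22.88 N·m
In lb·ft: 22.88/1.356 = 16.9 lb·ft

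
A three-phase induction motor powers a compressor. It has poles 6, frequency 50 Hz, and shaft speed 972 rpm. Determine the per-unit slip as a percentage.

n_s = 120f/p = 120×50/6 = 1000 rpm
s = (n_s − n)/n_s = (1000 − 972)/1000 = 0.0280

2.8 %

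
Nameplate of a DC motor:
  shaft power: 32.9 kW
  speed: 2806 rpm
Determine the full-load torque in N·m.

ω = 2π × 2806/60 = 293.8 rad/s
τ = P/ω = 32900/293.8 = 112 N·m

112 N·m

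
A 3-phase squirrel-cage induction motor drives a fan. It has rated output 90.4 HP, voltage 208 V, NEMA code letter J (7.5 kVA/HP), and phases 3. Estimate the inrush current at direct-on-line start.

1880 A

S_LR = 7.5 × 90.4 = 678 kVA
I_LR = S_LR/(√3·V_L) = 678000/(1.732×208) = 1880 A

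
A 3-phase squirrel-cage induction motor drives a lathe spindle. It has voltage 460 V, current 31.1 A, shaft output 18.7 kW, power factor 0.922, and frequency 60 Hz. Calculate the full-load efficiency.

P_out = 18.7 kW = 18700 W
P_in = √3·V_L·I_L·cosφ = 1.732 × 460 × 31.1 × 0.922 = 22845 W
η = P_out / P_in = 18700 / 22845 = 0.819 = 81.9%

81.9 %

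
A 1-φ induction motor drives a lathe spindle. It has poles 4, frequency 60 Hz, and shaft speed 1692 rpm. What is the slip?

n_s = 120f/p = 120×60/4 = 1800 rpm
s = (n_s − n)/n_s = (1800 − 1692)/1800 = 0.0600

6.0 %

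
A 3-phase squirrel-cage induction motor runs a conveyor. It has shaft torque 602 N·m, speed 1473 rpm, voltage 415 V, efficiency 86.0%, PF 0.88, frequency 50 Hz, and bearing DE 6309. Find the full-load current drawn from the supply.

ω = 2π×1473/60 = 154.3 rad/s; P_out = τω = 602 × 154.3 = 92889 W
P_in = P_out / η = 92889 / 0.860 = 108010 W
I_L = P_in / (√3·V_L·cosφ) = 108010 / (1.732 × 415 × 0.88) = 171 A

171 A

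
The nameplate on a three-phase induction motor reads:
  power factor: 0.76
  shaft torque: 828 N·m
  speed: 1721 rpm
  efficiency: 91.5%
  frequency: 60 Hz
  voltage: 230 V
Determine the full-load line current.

ω = 2π×1721/60 = 180.2 rad/s; P_out = τω = 828 × 180.2 = 149206 W
P_in = P_out / η = 149206 / 0.915 = 163067 W
I_L = P_in / (√3·V_L·cosφ) = 163067 / (1.732 × 230 × 0.76) = 539 A

539 A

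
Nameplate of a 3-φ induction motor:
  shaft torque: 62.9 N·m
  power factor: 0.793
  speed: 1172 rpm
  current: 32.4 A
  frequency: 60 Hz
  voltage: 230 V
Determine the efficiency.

75.4 %

ω = 2π × 1172/60 = 122.7 rad/s; P_out = τω = 62.9 × 122.7 = 7718 W
P_in = √3·V_L·I_L·cosφ = 1.732 × 230 × 32.4 × 0.793 = 10235 W
η = P_out / P_in = 7718 / 10235 = 0.754 = 75.4%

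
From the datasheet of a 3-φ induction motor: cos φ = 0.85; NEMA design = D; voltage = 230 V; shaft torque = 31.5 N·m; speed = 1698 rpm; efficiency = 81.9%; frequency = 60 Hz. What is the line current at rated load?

ω = 2π×1698/60 = 177.8 rad/s; P_out = τω = 31.5 × 177.8 = 5601 W
P_in = P_out / η = 5601 / 0.819 = 6839 W
I_L = P_in / (√3·V_L·cosφ) = 6839 / (1.732 × 230 × 0.85) = 20.2 A

20.2 A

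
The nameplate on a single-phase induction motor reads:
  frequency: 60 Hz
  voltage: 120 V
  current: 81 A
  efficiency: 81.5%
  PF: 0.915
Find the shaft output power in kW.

P_in = V·I·cosφ = 120 × 81 × 0.915 = 8894 W
P_out = η·P_in = 0.815 × 8894 = 7249 W

7.25 kW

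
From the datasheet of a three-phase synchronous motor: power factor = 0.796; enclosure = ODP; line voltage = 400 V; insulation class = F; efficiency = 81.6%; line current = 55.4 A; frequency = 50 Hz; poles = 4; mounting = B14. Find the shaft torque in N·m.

P_in = √3·V·I·cosφ = 1.732 × 400 × 55.4 × 0.796 = 30551 W
P_out = η·P_in = 0.816 × 30551 = 24930 W
n = n_s = 120×50/4 = 1500 rpm (synchronous)
ω = 2π×1500/60 = 157.1 rad/s
τ = P_out/ω = 24930/157.1 = 159 N·m

159 N·m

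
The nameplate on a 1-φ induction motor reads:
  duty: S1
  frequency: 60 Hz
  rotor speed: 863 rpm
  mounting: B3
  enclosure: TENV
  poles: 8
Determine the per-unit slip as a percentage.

n_s = 120f/p = 120×60/8 = 900 rpm
s = (n_s − n)/n_s = (900 − 863)/900 = 0.0411

4.1 %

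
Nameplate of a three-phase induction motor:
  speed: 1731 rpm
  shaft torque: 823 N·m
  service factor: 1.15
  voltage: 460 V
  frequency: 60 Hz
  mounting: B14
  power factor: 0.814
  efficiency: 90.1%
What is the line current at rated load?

255 A

ω = 2π×1731/60 = 181.3 rad/s; P_out = τω = 823 × 181.3 = 149210 W
P_in = P_out / η = 149210 / 0.901 = 165605 W
I_L = P_in / (√3·V_L·cosφ) = 165605 / (1.732 × 460 × 0.814) = 255 A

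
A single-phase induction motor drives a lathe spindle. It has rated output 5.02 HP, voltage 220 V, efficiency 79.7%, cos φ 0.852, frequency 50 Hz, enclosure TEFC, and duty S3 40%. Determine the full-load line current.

P_out = 5.02 × 746 = 3745 W
P_in = P_out / η = 3745 / 0.797 = 4699 W
I = P_in / (V·cosφ) = 4699 / (220 × 0.852) = 25.1 A

25.1 A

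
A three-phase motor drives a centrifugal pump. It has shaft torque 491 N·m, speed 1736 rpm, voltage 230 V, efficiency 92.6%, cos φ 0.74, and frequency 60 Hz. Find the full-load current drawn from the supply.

ω = 2π×1736/60 = 181.8 rad/s; P_out = τω = 491 × 181.8 = 89264 W
P_in = P_out / η = 89264 / 0.926 = 96397 W
I_L = P_in / (√3·V_L·cosφ) = 96397 / (1.732 × 230 × 0.74) = 327 A

327 A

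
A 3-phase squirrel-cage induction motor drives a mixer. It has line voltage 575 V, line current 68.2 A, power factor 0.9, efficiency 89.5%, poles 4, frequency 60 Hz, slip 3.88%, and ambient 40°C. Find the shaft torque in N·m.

P_in = √3·V·I·cosφ = 1.732 × 575 × 68.2 × 0.9 = 61128 W
P_out = η·P_in = 0.895 × 61128 = 54710 W
n_s = 120×60/4 = 1800 rpm; n = 1800×(1−0.0388) = 1730 rpm
ω = 2π×1730/60 = 181.2 rad/s
τ = P_out/ω = 54710/181.2 = 302 N·m

302 N·m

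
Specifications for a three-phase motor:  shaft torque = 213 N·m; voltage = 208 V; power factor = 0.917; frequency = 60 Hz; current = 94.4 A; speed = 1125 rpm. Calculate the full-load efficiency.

ω = 2π × 1125/60 = 117.8 rad/s; P_out = τω = 213 × 117.8 = 25091 W
P_in = √3·V_L·I_L·cosφ = 1.732 × 208 × 94.4 × 0.917 = 31185 W
η = P_out / P_in = 25091 / 31185 = 0.805 = 80.5%

80.5 %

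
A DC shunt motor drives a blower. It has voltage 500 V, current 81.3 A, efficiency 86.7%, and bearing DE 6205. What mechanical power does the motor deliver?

35.2 kW

P_in = V·I = 500 × 81.3 = 40650 W
P_out = η·P_in = 0.867 × 40650 = 35244 W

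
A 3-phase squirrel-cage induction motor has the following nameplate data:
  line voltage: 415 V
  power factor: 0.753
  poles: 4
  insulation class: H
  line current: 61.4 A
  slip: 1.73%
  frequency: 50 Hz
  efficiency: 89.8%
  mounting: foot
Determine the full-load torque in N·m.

P_in = √3·V·I·cosφ = 1.732 × 415 × 61.4 × 0.753 = 33232 W
P_out = η·P_in = 0.898 × 33232 = 29842 W
n_s = 120×50/4 = 1500 rpm; n = 1500×(1−0.0173) = 1474 rpm
ω = 2π×1474/60 = 154.4 rad/s
τ = P_out/ω = 29842/154.4 = 193 N·m

193 N·m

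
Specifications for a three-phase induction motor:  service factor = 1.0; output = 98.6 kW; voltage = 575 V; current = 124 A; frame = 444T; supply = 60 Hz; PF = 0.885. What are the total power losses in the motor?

P_in = √3·V·I·cosφ = 1.732×575×124×0.885 = 109290 W
P_out = 98600 W
Losses = P_in − P_out = 109290 − 98600 = 10690 W

10.7 kW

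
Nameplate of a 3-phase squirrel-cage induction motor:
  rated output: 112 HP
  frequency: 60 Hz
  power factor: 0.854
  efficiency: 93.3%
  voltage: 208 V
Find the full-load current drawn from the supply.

291 A

P_out = 112 × 746 = 83552 W
P_in = P_out / η = 83552 / 0.933 = 89552 W
I_L = P_in / (√3·V_L·cosφ) = 89552 / (1.732 × 208 × 0.854) = 291 A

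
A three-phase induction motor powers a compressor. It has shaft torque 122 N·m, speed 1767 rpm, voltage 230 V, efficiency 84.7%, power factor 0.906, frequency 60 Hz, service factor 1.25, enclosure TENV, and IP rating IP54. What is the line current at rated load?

ω = 2π×1767/60 = 185 rad/s; P_out = τω = 122 × 185 = 22570 W
P_in = P_out / η = 22570 / 0.847 = 26647 W
I_L = P_in / (√3·V_L·cosφ) = 26647 / (1.732 × 230 × 0.906) = 73.8 A

73.8 A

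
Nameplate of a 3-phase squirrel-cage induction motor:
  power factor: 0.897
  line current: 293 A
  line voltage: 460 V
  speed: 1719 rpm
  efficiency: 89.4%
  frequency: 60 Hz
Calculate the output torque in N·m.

1040 N·m

P_in = √3·V·I·cosφ = 1.732 × 460 × 293 × 0.897 = 209395 W
P_out = η·P_in = 0.894 × 209395 = 187199 W
n = 1719 rpm
ω = 2π×1719/60 = 180 rad/s
τ = P_out/ω = 187199/180 = 1040 N·m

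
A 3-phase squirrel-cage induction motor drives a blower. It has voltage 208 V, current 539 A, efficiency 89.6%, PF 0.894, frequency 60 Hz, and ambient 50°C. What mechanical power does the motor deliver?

156 kW

P_in = √3·V·I·cosφ = 1.732 × 208 × 539 × 0.894 = 173595 W
P_out = η·P_in = 0.896 × 173595 = 155541 W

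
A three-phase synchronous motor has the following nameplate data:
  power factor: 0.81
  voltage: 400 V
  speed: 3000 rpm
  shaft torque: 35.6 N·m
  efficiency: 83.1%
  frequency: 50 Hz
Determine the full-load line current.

24 A

ω = 2π×3000/60 = 314.2 rad/s; P_out = τω = 35.6 × 314.2 = 11186 W
P_in = P_out / η = 11186 / 0.831 = 13461 W
I_L = P_in / (√3·V_L·cosφ) = 13461 / (1.732 × 400 × 0.81) = 24 A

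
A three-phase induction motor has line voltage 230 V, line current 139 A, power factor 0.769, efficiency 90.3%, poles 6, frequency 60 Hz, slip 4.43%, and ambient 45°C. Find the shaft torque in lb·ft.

P_in = √3·V·I·cosφ = 1.732 × 230 × 139 × 0.769 = 42581 W
P_out = η·P_in = 0.903 × 42581 = 38451 W
n_s = 120×60/6 = 1200 rpm; n = 1200×(1−0.0443) = 1147 rpm
ω = 2π×1147/60 = 120.1 rad/s
τ = P_out/ω = 38451/120.1 = 320.2 N·m
In lb·ft: 320.2/1.356 = 236 lb·ft

236 lb·ft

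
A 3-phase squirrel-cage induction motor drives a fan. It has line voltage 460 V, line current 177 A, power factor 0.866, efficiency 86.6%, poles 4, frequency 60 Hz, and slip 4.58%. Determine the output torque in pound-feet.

434 lb·ft

P_in = √3·V·I·cosφ = 1.732 × 460 × 177 × 0.866 = 122123 W
P_out = η·P_in = 0.866 × 122123 = 105759 W
n_s = 120×60/4 = 1800 rpm; n = 1800×(1−0.0458) = 1718 rpm
ω = 2π×1718/60 = 179.9 rad/s
τ = P_out/ω = 105759/179.9 = 587.9 N·m
In lb·ft: 587.9/1.356 = 434 lb·ft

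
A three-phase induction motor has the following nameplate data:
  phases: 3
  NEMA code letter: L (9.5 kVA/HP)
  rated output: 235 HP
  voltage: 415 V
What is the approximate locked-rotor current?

3110 A

S_LR = 9.5 × 235 = 2232.5 kVA
I_LR = S_LR/(√3·V_L) = 2232500/(1.732×415) = 3110 A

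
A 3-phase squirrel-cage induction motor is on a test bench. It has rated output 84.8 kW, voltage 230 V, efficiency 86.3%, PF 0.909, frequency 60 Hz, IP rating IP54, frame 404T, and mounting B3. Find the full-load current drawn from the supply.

P_out = 84.8 kW = 84800 W
P_in = P_out / η = 84800 / 0.863 = 98262 W
I_L = P_in / (√3·V_L·cosφ) = 98262 / (1.732 × 230 × 0.909) = 271 A

271 A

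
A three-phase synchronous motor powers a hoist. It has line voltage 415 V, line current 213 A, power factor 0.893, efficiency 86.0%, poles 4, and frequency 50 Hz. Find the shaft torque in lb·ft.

552 lb·ft

P_in = √3·V·I·cosφ = 1.732 × 415 × 213 × 0.893 = 136718 W
P_out = η·P_in = 0.86 × 136718 = 117577 W
n = n_s = 120×50/4 = 1500 rpm (synchronous)
ω = 2π×1500/60 = 157.1 rad/s
τ = P_out/ω = 117577/157.1 = 748.4 N·m
In lb·ft: 748.4/1.356 = 552 lb·ft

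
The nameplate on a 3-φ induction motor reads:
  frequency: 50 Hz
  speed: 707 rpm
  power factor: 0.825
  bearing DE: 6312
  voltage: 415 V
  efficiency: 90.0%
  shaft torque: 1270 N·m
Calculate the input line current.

ω = 2π×707/60 = 74.04 rad/s; P_out = τω = 1270 × 74.04 = 94031 W
P_in = P_out / η = 94031 / 0.900 = 104479 W
I_L = P_in / (√3·V_L·cosφ) = 104479 / (1.732 × 415 × 0.825) = 176 A

176 A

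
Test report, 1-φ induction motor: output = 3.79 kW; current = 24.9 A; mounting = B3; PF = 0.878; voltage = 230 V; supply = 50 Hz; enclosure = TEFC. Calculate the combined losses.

P_in = V·I·cosφ = 230×24.9×0.878 = 5028 W
P_out = 3790 W
Losses = P_in − P_out = 5028 − 3790 = 1238 W

1240 W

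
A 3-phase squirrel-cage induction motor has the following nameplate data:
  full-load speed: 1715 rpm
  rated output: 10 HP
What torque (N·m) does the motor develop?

41.5 N·m

P_out = 10 × 746 = 7460 W
ω = 2π × 1715/60 = 179.6 rad/s
τ = P_out/ω = 7460/179.6 = 41.5 N·m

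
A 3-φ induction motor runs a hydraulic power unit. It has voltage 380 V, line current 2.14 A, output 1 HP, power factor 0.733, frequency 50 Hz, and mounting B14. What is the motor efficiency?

72.3 %

P_out = 1 × 746 = 746 W
P_in = √3·V_L·I_L·cosφ = 1.732 × 380 × 2.14 × 0.733 = 1032 W
η = P_out / P_in = 746 / 1032 = 0.723 = 72.3%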